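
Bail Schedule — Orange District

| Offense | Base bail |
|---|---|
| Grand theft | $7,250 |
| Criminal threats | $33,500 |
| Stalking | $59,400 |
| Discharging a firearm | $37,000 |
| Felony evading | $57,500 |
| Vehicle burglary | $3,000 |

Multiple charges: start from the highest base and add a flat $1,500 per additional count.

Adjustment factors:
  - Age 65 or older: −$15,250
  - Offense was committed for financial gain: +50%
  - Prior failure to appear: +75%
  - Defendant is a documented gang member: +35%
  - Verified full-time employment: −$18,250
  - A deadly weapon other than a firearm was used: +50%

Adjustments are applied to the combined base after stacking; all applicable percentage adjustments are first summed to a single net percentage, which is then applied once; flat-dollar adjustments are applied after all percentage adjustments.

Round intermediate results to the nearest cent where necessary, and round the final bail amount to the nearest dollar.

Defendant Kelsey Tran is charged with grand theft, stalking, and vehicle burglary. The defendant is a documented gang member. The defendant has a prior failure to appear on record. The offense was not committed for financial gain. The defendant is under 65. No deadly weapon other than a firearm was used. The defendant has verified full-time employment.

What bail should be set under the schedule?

$112,790

Base amounts from the schedule: grand theft $7,250; stalking $59,400; vehicle burglary $3,000.
Stacking rule: highest base plus $1,500 per additional charge. Highest is stalking at $59,400; 2 additional charges → +$3,000. Combined base = $62,400.
Net percentage adjustment: +75% +35% = +110%. $62,400 × 2.1 = $131,040.
Verified full-time employment (−$18,250 flat): $131,040 − $18,250 = $112,790.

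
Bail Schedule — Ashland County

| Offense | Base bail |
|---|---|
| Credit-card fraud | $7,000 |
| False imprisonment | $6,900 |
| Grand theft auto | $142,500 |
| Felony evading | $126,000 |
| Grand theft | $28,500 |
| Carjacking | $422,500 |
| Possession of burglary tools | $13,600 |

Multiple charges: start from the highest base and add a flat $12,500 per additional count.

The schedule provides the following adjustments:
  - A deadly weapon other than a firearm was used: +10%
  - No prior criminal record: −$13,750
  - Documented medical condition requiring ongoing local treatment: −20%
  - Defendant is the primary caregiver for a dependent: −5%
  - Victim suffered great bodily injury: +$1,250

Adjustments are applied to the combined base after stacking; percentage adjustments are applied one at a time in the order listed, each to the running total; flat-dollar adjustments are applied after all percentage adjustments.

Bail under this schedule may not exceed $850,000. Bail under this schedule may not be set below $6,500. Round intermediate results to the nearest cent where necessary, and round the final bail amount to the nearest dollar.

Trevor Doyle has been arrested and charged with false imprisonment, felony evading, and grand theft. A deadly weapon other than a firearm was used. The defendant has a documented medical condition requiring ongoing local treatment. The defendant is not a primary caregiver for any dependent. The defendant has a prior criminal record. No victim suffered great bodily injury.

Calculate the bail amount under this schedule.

$132,880

Base amounts from the schedule: false imprisonment $6,900; felony evading $126,000; grand theft $28,500.
Stacking rule: highest base plus $12,500 per additional charge. Highest is felony evading at $126,000; 2 additional charges → +$25,000. Combined base = $151,000.
A deadly weapon other than a firearm was used (+10%): $151,000 × 1.1 = $166,100.
Documented medical condition requiring ongoing local treatment (−20%): $166,100 × 0.8 = $132,880.
$132,880 is within the $850,000 maximum.
$132,880 is at or above the $6,500 minimum.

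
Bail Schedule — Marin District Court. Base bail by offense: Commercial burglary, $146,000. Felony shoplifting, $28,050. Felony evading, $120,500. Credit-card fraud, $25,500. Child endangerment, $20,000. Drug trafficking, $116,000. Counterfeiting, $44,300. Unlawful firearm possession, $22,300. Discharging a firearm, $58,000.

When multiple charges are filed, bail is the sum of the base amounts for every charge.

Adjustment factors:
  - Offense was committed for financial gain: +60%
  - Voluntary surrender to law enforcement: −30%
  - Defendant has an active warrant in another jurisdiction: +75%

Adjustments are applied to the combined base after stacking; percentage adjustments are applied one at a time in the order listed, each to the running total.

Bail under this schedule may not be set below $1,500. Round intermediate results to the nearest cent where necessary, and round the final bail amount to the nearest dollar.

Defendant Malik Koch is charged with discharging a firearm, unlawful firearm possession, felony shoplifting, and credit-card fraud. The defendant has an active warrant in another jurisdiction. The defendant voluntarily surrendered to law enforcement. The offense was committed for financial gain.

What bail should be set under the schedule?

$262,346

Base amounts from the schedule: discharging a firearm $58,000; unlawful firearm possession $22,300; felony shoplifting $28,050; credit-card fraud $25,500.
Stacking rule: sum of all bases. $58,000 + $22,300 + $28,050 + $25,500 = $133,850.
Offense was committed for financial gain (+60%): $133,850 × 1.6 = $214,160.
Voluntary surrender to law enforcement (−30%): $214,160 × 0.7 = $149,912.
Defendant has an active warrant in another jurisdiction (+75%): $149,912 × 1.75 = $262,346.
$262,346 is at or above the $1,500 minimum.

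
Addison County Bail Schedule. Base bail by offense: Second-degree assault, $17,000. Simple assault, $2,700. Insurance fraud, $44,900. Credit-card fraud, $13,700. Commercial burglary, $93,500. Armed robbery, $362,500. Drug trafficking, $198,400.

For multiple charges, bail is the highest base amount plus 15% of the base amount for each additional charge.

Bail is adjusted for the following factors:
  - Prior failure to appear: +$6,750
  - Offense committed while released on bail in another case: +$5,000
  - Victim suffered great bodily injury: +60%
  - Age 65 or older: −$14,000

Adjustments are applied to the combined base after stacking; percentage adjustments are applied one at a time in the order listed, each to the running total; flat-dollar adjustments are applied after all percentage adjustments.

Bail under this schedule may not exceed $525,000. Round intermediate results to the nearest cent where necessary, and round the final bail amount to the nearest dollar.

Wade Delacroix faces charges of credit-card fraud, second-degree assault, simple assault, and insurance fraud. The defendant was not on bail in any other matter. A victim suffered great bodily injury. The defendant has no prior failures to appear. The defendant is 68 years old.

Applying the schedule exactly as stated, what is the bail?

$65,856

Base amounts from the schedule: credit-card fraud $13,700; second-degree assault $17,000; simple assault $2,700; insurance fraud $44,900.
Stacking rule: highest base plus 15% of each additional charge. Highest is insurance fraud at $44,900. Additional: $13,700 × 15% = $2,055; $17,000 × 15% = $2,550; $2,700 × 15% = $405. Combined base = $44,900 + $5,010 = $49,910.
Victim suffered great bodily injury (+60%): $49,910 × 1.6 = $79,856.
Age 65 or older (−$14,000 flat): $79,856 − $14,000 = $65,856.
$65,856 is within the $525,000 maximum.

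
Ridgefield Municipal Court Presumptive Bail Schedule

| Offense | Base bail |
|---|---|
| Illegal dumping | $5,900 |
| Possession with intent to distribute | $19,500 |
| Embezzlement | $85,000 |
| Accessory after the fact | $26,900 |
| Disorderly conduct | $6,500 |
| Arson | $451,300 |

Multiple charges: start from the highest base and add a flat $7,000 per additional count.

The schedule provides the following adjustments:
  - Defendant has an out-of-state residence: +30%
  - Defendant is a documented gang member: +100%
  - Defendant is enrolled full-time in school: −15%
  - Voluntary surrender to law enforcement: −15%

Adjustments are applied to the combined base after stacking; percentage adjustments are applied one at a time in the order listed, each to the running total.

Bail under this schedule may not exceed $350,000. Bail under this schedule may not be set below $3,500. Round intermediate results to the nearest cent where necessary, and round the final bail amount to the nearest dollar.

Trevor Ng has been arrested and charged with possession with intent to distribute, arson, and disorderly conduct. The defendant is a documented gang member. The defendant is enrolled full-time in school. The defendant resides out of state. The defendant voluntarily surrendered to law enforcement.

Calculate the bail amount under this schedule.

Base amounts from the schedule: possession with intent to distribute $19,500; arson $451,300; disorderly conduct $6,500.
Stacking rule: highest base plus $7,000 per additional charge. Highest is arson at $451,300; 2 additional charges → +$14,000. Combined base = $465,300.
Defendant has an out-of-state residence (+30%): $465,300 × 1.3 = $604,890.
Defendant is a documented gang member (+100%): $604,890 × 2 = $1,209,780.
Defendant is enrolled full-time in school (−15%): $1,209,780 × 0.85 = $1,028,313.
Voluntary surrender to law enforcement (−15%): $1,028,313 × 0.85 = $874,066.05.
Result $874,066.05 exceeds the maximum of $350,000; bail is capped at $350,000.
$350,000 is at or above the $3,500 minimum.

$350,000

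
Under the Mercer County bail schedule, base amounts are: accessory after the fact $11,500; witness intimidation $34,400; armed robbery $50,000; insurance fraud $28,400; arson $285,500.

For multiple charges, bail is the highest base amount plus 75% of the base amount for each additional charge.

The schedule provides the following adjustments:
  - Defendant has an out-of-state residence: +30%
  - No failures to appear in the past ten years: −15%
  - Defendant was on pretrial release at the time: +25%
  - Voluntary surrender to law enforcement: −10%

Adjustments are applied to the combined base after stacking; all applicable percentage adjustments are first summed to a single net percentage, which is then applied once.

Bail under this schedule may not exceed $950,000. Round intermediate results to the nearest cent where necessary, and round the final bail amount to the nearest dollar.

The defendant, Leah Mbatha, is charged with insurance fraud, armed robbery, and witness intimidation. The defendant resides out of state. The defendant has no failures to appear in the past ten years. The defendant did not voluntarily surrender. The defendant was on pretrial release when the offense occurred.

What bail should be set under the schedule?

$135,940

Base amounts from the schedule: insurance fraud $28,400; armed robbery $50,000; witness intimidation $34,400.
Stacking rule: highest base plus 75% of each additional charge. Highest is armed robbery at $50,000. Additional: $28,400 × 75% = $21,300; $34,400 × 75% = $25,800. Combined base = $50,000 + $47,100 = $97,100.
Net percentage adjustment: +30% −15% +25% = +40%. $97,100 × 1.4 = $135,940.
$135,940 is within the $950,000 maximum.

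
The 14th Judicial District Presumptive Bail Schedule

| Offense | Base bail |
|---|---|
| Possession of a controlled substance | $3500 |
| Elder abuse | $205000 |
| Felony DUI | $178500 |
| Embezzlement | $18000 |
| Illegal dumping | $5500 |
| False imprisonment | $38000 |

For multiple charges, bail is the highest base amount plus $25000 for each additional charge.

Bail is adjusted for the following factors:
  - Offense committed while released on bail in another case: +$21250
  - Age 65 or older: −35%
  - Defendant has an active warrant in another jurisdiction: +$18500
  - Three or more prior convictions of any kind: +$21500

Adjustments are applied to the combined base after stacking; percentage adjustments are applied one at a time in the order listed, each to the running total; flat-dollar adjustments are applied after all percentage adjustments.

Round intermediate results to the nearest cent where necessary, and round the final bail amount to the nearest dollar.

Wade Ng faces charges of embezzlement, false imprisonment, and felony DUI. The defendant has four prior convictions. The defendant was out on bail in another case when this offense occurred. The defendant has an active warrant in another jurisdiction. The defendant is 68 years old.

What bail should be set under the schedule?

$209775

Base amounts from the schedule: embezzlement $18000; false imprisonment $38000; felony DUI $178500.
Stacking rule: highest base plus $25000 per additional charge. Highest is felony DUI at $178500; 2 additional charges → +$50000. Combined base = $228500.
Age 65 or older (−35%): $228500 × 0.65 = $148525.
Offense committed while released on bail in another case (+$21250 flat): $148525 + $21250 = $169775.
Defendant has an active warrant in another jurisdiction (+$18500 flat): $169775 + $18500 = $188275.
Three or more prior convictions of any kind (+$21500 flat): $188275 + $21500 = $209775.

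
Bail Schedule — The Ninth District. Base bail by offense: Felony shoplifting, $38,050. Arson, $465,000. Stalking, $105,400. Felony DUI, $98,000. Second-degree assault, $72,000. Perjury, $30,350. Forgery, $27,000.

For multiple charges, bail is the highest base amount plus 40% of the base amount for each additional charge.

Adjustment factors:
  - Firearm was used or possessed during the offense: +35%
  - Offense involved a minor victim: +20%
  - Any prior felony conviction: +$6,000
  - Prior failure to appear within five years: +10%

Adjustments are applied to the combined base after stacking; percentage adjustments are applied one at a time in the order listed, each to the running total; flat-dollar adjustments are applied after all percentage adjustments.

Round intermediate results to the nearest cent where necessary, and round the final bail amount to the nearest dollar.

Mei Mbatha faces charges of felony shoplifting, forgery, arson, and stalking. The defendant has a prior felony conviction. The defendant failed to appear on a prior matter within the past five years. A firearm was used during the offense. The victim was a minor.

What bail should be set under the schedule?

Base amounts from the schedule: felony shoplifting $38,050; forgery $27,000; arson $465,000; stalking $105,400.
Stacking rule: highest base plus 40% of each additional charge. Highest is arson at $465,000. Additional: $38,050 × 40% = $15,220; $27,000 × 40% = $10,800; $105,400 × 40% = $42,160. Combined base = $465,000 + $68,180 = $533,180.
Firearm was used or possessed during the offense (+35%): $533,180 × 1.35 = $719,793.
Offense involved a minor victim (+20%): $719,793 × 1.2 = $863,751.60.
Prior failure to appear within five years (+10%): $863,751.60 × 1.1 = $950,126.76.
Any prior felony conviction (+$6,000 flat): $950,126.76 + $6,000 = $956,126.76.
Rounded to the nearest dollar: $956,127.

$956,127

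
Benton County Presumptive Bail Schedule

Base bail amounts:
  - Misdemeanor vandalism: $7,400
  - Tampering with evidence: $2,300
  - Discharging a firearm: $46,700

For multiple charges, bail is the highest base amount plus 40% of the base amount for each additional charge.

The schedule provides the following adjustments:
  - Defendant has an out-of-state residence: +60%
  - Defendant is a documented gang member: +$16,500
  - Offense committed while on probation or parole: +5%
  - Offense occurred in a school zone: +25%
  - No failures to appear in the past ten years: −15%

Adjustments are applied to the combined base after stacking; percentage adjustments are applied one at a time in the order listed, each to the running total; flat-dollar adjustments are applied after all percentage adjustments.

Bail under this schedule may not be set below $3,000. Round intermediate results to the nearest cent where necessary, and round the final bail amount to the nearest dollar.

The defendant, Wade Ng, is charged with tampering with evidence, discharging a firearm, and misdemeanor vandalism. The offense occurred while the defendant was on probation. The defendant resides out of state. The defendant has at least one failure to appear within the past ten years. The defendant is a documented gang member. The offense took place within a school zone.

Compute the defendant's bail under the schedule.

$122,718

Base amounts from the schedule: tampering with evidence $2,300; discharging a firearm $46,700; misdemeanor vandalism $7,400.
Stacking rule: highest base plus 40% of each additional charge. Highest is discharging a firearm at $46,700. Additional: $2,300 × 40% = $920; $7,400 × 40% = $2,960. Combined base = $46,700 + $3,880 = $50,580.
Defendant has an out-of-state residence (+60%): $50,580 × 1.6 = $80,928.
Offense committed while on probation or parole (+5%): $80,928 × 1.05 = $84,974.40.
Offense occurred in a school zone (+25%): $84,974.40 × 1.25 = $106,218.
Defendant is a documented gang member (+$16,500 flat): $106,218 + $16,500 = $122,718.
$122,718 is at or above the $3,000 minimum.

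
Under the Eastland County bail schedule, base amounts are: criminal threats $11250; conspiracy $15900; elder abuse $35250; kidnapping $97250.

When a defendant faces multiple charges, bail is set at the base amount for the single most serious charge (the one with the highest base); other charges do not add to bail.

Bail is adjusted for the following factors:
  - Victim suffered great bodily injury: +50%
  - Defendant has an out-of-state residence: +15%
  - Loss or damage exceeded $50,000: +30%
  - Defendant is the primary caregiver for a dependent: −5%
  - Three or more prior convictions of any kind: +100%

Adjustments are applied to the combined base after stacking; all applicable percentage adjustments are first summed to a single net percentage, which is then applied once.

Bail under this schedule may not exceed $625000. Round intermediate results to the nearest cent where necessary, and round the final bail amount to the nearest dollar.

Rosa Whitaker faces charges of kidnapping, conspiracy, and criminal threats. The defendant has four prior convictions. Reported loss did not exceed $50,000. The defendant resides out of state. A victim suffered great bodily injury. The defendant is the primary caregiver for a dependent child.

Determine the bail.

Base amounts from the schedule: kidnapping $97250; conspiracy $15900; criminal threats $11250.
Stacking rule: use the highest base only. Highest is kidnapping at $97250. Combined base = $97250.
Net percentage adjustment: +50% +15% −5% +100% = +160%. $97250 × 2.6 = $252850.
$252850 is within the $625000 maximum.

$252850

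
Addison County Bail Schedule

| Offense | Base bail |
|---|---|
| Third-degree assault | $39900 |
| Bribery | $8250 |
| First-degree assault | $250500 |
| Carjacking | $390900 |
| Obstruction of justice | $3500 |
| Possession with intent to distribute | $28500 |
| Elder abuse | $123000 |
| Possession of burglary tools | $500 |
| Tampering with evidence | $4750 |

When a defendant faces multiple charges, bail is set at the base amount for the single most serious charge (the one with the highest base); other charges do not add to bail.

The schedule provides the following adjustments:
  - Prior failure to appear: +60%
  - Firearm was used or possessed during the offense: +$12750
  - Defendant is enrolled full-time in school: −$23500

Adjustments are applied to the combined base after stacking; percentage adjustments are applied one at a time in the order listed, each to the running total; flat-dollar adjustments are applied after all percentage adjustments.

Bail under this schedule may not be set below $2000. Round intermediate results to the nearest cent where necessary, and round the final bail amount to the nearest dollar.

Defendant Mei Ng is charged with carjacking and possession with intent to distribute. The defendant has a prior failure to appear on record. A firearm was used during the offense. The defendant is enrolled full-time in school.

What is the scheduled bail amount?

Base amounts from the schedule: carjacking $390900; possession with intent to distribute $28500.
Stacking rule: use the highest base only. Highest is carjacking at $390900. Combined base = $390900.
Prior failure to appear (+60%): $390900 × 1.6 = $625440.
Firearm was used or possessed during the offense (+$12750 flat): $625440 + $12750 = $638190.
Defendant is enrolled full-time in school (−$23500 flat): $638190 − $23500 = $614690.
$614690 is at or above the $2000 minimum.

$614690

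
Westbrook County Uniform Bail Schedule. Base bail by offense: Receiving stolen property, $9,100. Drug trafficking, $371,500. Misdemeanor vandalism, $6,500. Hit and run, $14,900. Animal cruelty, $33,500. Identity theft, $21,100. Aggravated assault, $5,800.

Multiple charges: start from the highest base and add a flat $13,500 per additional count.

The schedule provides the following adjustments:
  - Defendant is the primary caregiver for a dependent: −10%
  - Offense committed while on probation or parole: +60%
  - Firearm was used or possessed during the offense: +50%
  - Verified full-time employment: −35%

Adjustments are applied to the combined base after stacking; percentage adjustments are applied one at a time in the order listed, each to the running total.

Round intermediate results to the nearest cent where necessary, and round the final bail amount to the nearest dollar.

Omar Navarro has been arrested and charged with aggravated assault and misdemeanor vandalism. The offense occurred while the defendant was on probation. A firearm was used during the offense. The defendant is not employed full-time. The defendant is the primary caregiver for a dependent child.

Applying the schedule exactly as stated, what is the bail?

Base amounts from the schedule: aggravated assault $5,800; misdemeanor vandalism $6,500.
Stacking rule: highest base plus $13,500 per additional charge. Highest is misdemeanor vandalism at $6,500; 1 additional charge → +$13,500. Combined base = $20,000.
Defendant is the primary caregiver for a dependent (−10%): $20,000 × 0.9 = $18,000.
Offense committed while on probation or parole (+60%): $18,000 × 1.6 = $28,800.
Firearm was used or possessed during the offense (+50%): $28,800 × 1.5 = $43,200.

$43,200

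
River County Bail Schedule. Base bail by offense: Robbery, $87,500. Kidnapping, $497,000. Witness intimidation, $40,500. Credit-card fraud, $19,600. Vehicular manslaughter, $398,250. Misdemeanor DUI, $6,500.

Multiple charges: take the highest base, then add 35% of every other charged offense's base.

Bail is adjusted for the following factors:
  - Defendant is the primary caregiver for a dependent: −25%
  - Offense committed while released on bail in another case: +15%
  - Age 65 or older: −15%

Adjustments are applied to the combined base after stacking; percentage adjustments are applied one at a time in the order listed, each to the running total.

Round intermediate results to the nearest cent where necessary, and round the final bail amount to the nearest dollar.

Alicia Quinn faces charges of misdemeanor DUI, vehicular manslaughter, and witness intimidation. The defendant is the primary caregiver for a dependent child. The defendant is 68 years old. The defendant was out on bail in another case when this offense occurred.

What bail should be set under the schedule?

Base amounts from the schedule: misdemeanor DUI $6,500; vehicular manslaughter $398,250; witness intimidation $40,500.
Stacking rule: highest base plus 35% of each additional charge. Highest is vehicular manslaughter at $398,250. Additional: $6,500 × 35% = $2,275; $40,500 × 35% = $14,175. Combined base = $398,250 + $16,450 = $414,700.
Defendant is the primary caregiver for a dependent (−25%): $414,700 × 0.75 = $311,025.
Offense committed while released on bail in another case (+15%): $311,025 × 1.15 = $357,678.75.
Age 65 or older (−15%): $357,678.75 × 0.85 = $304,026.94.
Rounded to the nearest dollar: $304,027.

$304,027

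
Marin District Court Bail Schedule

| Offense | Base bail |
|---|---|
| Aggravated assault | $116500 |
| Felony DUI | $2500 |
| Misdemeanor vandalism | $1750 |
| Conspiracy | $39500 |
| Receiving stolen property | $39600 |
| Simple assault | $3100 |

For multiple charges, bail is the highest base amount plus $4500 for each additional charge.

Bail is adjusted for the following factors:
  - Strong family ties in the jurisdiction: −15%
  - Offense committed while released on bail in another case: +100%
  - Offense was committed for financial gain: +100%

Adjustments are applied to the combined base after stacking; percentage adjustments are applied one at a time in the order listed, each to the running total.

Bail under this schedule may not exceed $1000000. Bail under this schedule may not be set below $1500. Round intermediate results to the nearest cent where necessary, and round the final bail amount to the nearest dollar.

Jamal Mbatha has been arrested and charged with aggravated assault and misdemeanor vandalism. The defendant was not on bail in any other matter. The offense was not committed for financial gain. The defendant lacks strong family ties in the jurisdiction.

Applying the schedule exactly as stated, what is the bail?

Base amounts from the schedule: aggravated assault $116500; misdemeanor vandalism $1750.
Stacking rule: highest base plus $4500 per additional charge. Highest is aggravated assault at $116500; 1 additional charge → +$4500. Combined base = $121000.
No adjustment factors apply to this defendant.
$121000 is within the $1000000 maximum.
$121000 is at or above the $1500 minimum.

$121000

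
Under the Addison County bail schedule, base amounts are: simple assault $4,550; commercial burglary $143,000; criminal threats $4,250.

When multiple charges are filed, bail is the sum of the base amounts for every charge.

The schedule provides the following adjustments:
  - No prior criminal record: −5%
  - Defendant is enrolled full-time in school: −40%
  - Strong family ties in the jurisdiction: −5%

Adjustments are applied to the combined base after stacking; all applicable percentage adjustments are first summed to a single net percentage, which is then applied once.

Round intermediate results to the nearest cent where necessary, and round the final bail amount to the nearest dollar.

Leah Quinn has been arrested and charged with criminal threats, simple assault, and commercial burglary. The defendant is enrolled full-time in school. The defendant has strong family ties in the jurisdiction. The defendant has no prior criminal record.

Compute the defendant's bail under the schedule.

$75,900

Base amounts from the schedule: criminal threats $4,250; simple assault $4,550; commercial burglary $143,000.
Stacking rule: sum of all bases. $4,250 + $4,550 + $143,000 = $151,800.
Net percentage adjustment: −5% −40% −5% = −50%. $151,800 × 0.5 = $75,900.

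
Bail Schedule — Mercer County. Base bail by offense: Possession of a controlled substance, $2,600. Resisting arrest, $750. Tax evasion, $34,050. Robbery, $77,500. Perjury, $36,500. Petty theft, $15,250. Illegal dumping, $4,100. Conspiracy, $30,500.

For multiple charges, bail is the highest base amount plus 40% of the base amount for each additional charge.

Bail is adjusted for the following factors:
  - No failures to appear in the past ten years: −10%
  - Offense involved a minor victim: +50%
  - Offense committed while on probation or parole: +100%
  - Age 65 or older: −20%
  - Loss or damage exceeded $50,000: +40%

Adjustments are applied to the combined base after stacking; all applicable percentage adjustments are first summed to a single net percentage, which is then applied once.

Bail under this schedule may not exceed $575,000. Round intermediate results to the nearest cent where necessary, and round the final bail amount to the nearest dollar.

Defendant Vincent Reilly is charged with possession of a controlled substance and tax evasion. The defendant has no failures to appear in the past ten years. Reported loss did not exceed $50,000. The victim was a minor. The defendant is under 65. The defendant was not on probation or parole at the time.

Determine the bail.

$49,126

Base amounts from the schedule: possession of a controlled substance $2,600; tax evasion $34,050.
Stacking rule: highest base plus 40% of each additional charge. Highest is tax evasion at $34,050. Additional: $2,600 × 40% = $1,040. Combined base = $34,050 + $1,040 = $35,090.
Net percentage adjustment: −10% +50% = +40%. $35,090 × 1.4 = $49,126.
$49,126 is within the $575,000 maximum.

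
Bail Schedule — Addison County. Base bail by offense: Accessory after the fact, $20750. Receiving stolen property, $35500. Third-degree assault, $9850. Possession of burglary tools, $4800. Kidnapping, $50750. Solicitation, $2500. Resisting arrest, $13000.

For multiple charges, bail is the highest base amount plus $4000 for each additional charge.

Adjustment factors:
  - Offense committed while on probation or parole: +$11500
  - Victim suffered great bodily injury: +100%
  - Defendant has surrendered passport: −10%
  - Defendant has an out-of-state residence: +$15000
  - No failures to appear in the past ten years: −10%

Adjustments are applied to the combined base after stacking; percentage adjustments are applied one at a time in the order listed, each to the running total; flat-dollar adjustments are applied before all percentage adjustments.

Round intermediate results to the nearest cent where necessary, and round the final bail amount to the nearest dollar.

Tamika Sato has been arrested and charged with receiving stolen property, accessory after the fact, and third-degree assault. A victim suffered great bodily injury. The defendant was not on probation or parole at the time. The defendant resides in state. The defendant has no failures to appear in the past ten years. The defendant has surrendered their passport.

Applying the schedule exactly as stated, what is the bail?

$70470

Base amounts from the schedule: receiving stolen property $35500; accessory after the fact $20750; third-degree assault $9850.
Stacking rule: highest base plus $4000 per additional charge. Highest is receiving stolen property at $35500; 2 additional charges → +$8000. Combined base = $43500.
Victim suffered great bodily injury (+100%): $43500 × 2 = $87000.
Defendant has surrendered passport (−10%): $87000 × 0.9 = $78300.
No failures to appear in the past ten years (−10%): $78300 × 0.9 = $70470.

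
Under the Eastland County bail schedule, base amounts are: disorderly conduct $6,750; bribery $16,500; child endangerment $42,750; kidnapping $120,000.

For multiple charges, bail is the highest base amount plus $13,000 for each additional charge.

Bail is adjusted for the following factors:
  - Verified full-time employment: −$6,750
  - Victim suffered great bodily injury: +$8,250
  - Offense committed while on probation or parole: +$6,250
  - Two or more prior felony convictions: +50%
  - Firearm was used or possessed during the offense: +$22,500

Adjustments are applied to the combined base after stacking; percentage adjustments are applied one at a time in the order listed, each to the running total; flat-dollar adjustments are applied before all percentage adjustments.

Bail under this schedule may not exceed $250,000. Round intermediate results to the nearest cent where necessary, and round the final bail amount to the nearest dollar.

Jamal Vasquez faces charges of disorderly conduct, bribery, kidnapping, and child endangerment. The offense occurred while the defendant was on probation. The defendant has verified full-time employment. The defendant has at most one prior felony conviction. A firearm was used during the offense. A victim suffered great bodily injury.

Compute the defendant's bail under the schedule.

Base amounts from the schedule: disorderly conduct $6,750; bribery $16,500; kidnapping $120,000; child endangerment $42,750.
Stacking rule: highest base plus $13,000 per additional charge. Highest is kidnapping at $120,000; 3 additional charges → +$39,000. Combined base = $159,000.
Verified full-time employment (−$6,750 flat): $159,000 − $6,750 = $152,250.
Victim suffered great bodily injury (+$8,250 flat): $152,250 + $8,250 = $160,500.
Offense committed while on probation or parole (+$6,250 flat): $160,500 + $6,250 = $166,750.
Firearm was used or possessed during the offense (+$22,500 flat): $166,750 + $22,500 = $189,250.
$189,250 is within the $250,000 maximum.

$189,250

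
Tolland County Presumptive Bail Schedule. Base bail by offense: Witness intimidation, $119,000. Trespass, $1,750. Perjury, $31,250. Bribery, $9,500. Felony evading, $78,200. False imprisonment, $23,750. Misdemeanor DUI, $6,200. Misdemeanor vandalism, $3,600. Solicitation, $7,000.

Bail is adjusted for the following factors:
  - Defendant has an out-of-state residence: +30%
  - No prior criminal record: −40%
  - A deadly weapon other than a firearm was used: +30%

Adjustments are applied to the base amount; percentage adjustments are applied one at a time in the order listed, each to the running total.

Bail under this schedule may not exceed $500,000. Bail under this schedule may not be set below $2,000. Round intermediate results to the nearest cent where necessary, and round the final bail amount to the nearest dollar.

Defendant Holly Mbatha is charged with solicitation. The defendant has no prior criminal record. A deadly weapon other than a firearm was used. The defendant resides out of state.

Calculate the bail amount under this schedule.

$7,098

Base amounts from the schedule: solicitation $7,000.
Single charge. Combined base = $7,000.
Defendant has an out-of-state residence (+30%): $7,000 × 1.3 = $9,100.
No prior criminal record (−40%): $9,100 × 0.6 = $5,460.
A deadly weapon other than a firearm was used (+30%): $5,460 × 1.3 = $7,098.
$7,098 is within the $500,000 maximum.
$7,098 is at or above the $2,000 minimum.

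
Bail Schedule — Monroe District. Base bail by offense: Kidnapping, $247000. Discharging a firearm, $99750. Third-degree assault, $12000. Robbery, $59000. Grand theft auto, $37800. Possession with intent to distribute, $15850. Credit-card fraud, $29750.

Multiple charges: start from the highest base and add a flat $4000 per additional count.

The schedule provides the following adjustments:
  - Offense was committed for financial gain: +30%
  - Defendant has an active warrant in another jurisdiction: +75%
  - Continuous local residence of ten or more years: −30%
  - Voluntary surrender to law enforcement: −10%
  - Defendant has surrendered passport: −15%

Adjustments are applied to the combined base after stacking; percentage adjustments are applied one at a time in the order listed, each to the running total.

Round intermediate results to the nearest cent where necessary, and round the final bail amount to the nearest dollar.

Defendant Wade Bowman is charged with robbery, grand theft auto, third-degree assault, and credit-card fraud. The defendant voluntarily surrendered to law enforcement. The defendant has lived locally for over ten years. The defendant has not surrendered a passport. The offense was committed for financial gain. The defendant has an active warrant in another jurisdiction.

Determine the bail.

$101761

Base amounts from the schedule: robbery $59000; grand theft auto $37800; third-degree assault $12000; credit-card fraud $29750.
Stacking rule: highest base plus $4000 per additional charge. Highest is robbery at $59000; 3 additional charges → +$12000. Combined base = $71000.
Offense was committed for financial gain (+30%): $71000 × 1.3 = $92300.
Defendant has an active warrant in another jurisdiction (+75%): $92300 × 1.75 = $161525.
Continuous local residence of ten or more years (−30%): $161525 × 0.7 = $113067.50.
Voluntary surrender to law enforcement (−10%): $113067.50 × 0.9 = $101760.75.
Rounded to the nearest dollar: $101761.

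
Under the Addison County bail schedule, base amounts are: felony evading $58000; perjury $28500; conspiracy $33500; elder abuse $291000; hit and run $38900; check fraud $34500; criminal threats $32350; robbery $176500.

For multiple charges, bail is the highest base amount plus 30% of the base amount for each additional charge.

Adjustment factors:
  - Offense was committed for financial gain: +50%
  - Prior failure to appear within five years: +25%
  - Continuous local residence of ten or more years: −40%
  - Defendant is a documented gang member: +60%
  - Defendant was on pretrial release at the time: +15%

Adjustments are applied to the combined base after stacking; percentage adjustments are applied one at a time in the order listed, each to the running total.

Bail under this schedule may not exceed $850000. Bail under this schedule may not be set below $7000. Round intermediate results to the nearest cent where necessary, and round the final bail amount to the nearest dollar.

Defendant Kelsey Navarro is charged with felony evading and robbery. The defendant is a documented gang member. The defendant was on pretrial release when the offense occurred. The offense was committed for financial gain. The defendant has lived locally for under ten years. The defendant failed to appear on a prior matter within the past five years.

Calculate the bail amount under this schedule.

Base amounts from the schedule: felony evading $58000; robbery $176500.
Stacking rule: highest base plus 30% of each additional charge. Highest is robbery at $176500. Additional: $58000 × 30% = $17400. Combined base = $176500 + $17400 = $193900.
Offense was committed for financial gain (+50%): $193900 × 1.5 = $290850.
Prior failure to appear within five years (+25%): $290850 × 1.25 = $363562.50.
Defendant is a documented gang member (+60%): $363562.50 × 1.6 = $581700.
Defendant was on pretrial release at the time (+15%): $581700 × 1.15 = $668955.
$668955 is within the $850000 maximum.
$668955 is at or above the $7000 minimum.

$668955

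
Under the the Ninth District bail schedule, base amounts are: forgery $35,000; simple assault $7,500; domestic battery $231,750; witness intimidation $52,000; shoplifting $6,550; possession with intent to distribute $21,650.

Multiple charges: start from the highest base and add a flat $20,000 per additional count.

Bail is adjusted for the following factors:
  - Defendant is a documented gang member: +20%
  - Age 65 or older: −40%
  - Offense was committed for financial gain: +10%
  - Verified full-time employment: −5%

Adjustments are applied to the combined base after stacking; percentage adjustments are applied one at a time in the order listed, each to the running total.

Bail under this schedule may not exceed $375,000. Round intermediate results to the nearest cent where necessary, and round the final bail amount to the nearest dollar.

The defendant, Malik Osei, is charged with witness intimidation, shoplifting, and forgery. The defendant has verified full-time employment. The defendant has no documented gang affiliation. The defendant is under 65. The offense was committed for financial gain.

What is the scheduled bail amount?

Base amounts from the schedule: witness intimidation $52,000; shoplifting $6,550; forgery $35,000.
Stacking rule: highest base plus $20,000 per additional charge. Highest is witness intimidation at $52,000; 2 additional charges → +$40,000. Combined base = $92,000.
Offense was committed for financial gain (+10%): $92,000 × 1.1 = $101,200.
Verified full-time employment (−5%): $101,200 × 0.95 = $96,140.
$96,140 is within the $375,000 maximum.

$96,140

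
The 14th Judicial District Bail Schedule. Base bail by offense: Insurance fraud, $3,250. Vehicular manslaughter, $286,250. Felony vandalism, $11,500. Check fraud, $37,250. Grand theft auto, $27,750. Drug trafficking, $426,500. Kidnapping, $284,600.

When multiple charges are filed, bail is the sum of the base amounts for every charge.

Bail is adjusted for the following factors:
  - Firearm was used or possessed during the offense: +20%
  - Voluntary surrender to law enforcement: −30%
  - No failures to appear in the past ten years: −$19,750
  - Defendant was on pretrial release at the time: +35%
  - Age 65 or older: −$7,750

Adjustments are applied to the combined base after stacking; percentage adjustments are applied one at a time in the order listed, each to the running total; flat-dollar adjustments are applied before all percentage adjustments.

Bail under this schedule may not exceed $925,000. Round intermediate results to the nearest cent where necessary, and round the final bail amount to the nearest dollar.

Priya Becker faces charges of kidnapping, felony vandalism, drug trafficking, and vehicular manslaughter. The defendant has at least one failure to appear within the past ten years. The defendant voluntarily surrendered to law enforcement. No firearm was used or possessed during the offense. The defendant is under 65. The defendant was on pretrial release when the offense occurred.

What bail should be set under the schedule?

Base amounts from the schedule: kidnapping $284,600; felony vandalism $11,500; drug trafficking $426,500; vehicular manslaughter $286,250.
Stacking rule: sum of all bases. $284,600 + $11,500 + $426,500 + $286,250 = $1,008,850.
Voluntary surrender to law enforcement (−30%): $1,008,850 × 0.7 = $706,195.
Defendant was on pretrial release at the time (+35%): $706,195 × 1.35 = $953,363.25.
Result $953,363.25 exceeds the maximum of $925,000; bail is capped at $925,000.

$925,000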